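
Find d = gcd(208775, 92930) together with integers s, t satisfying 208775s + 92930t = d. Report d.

5

Euclidean algorithm:
208775 = 2*92930 + 22915
92930 = 4*22915 + 1270
22915 = 18*1270 + 55
1270 = 23*55 + 5
55 = 11*5 + 0
gcd(208775, 92930) = 5.
Back-substituting:
5 = 1270 − 23·55
5 = −23·22915 + 415·1270
5 = 415·92930 − 1683·22915
5 = −1683·208775 + 3781·92930
So 5 = (-1683)·208775 + (3781)·92930.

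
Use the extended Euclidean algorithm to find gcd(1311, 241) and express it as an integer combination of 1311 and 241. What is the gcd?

Apply Euclid's algorithm to 1311 and 241:
1311 = 5×241 + 106
241 = 2×106 + 29
106 = 3×29 + 19
29 = 1×19 + 10
19 = 1×10 + 9
10 = 1×9 + 1
9 = 9×1 + 0
gcd(1311, 241) = 1.
Back-substituting:
1 = 10 − 9
1 = −19 + 2·10
1 = 2·29 − 3·19
1 = −3·106 + 11·29
1 = 11·241 − 25·106
1 = −25·1311 + 136·241
So 1 = (-25)·1311 + (136)·241.

1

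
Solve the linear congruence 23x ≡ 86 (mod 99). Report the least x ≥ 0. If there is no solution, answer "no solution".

64

First find gcd(23, 99):
99 = 4×23 + 7
23 = 3×7 + 2
7 = 3×2 + 1
2 = 2×1 + 0
gcd = 1, so a unique solution mod 99 exists.
Back-substitute for the Bézout coefficients:
1 = 7 − 3·2
1 = −3·23 + 10·7
1 = 10·99 − 43·23
So 23·(-43) ≡ 1 (mod 99), giving 23⁻¹ ≡ 56.
x ≡ 23⁻¹·86 ≡ 56·86 ≡ 64 (mod 99).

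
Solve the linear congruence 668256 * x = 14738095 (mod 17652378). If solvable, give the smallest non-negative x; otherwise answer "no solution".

no solution

gcd(668256, 17652378):
17652378 = 26×668256 + 277722
668256 = 2×277722 + 112812
277722 = 2×112812 + 52098
112812 = 2×52098 + 8616
52098 = 6×8616 + 402
8616 = 21×402 + 174
402 = 2×174 + 54
174 = 3×54 + 12
54 = 4×12 + 6
12 = 2×6 + 0
gcd = 6, but 6 ∤ 14738095, so the congruence has no solution.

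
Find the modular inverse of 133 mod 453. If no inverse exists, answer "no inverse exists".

109

Run Euclid on (453, 133):
453 = 3·133 + 54
133 = 2·54 + 25
54 = 2·25 + 4
25 = 6·4 + 1
4 = 4·1 + 0
gcd = 1, so the inverse exists. Back-substitute:
1 = 25 − 6·4
1 = −6·54 + 13·25
1 = 13·133 − 32·54
1 = −32·453 + 109·133
So 133·109 ≡ 1 (mod 453).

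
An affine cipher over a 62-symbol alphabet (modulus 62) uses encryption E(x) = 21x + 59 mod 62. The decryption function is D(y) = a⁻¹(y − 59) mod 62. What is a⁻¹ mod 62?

gcd(62, 21) by repeated division:
62 = 2*21 + 20
21 = 1*20 + 1
20 = 20*1 + 0
The gcd is 1. Working backward:
1 = 21 − 20
1 = −62 + 3·21
So 21·3 ≡ 1 (mod 62).

3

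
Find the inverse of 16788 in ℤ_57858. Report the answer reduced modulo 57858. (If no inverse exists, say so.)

Euclidean algorithm on 57858, 16788:
57858 = 3·16788 + 7494
16788 = 2·7494 + 1800
7494 = 4·1800 + 294
1800 = 6·294 + 36
294 = 8·36 + 6
36 = 6·6 + 0
The gcd is 6, not 1, hence no inverse exists.

no inverse exists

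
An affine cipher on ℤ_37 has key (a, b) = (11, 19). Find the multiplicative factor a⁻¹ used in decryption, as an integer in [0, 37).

27

Extended Euclidean algorithm:
37 = 3·11 + 4
11 = 2·4 + 3
4 = 1·3 + 1
3 = 3·1 + 0
gcd = 1, so the inverse exists. Back-substitute:
1 = 4 − 3
1 = −11 + 3·4
1 = 3·37 − 10·11
Thus 11·(-10) ≡ 1 (mod 37); reducing, -10 mod 37 = 27.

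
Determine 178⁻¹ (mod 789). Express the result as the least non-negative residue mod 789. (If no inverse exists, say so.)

625

Run Euclid on (789, 178):
789 = 4*178 + 77
178 = 2*77 + 24
77 = 3*24 + 5
24 = 4*5 + 4
5 = 1*4 + 1
4 = 4*1 + 0
Since gcd(178, 789) = 1, back-substitute to write 1 as a combination:
1 = 5 − 4
1 = −24 + 5·5
1 = 5·77 − 16·24
1 = −16·178 + 37·77
1 = 37·789 − 164·178
So 178·(-164) ≡ 1 (mod 789), and -164 ≡ 625 (mod 789).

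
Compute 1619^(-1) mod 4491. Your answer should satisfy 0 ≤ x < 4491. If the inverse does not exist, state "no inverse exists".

gcd(4491, 1619) by repeated division:
4491 = 2·1619 + 1253
1619 = 1·1253 + 366
1253 = 3·366 + 155
366 = 2·155 + 56
155 = 2·56 + 43
56 = 1·43 + 13
43 = 3·13 + 4
13 = 3·4 + 1
4 = 4·1 + 0
The gcd is 1. Working backward:
1 = 13 − 3·4
1 = −3·43 + 10·13
1 = 10·56 − 13·43
1 = −13·155 + 36·56
1 = 36·366 − 85·155
1 = −85·1253 + 291·366
1 = 291·1619 − 376·1253
1 = −376·4491 + 1043·1619
So 1619·1043 ≡ 1 (mod 4491).

1043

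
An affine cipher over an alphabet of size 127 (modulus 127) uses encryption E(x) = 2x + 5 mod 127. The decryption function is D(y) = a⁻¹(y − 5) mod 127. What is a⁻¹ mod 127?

gcd(127, 2) by repeated division:
127 = 63·2 + 1
2 = 2·1 + 0
gcd = 1, so the inverse exists. Back-substitute:
1 = 127 − 63·2
Hence 2⁻¹ ≡ -63 ≡ 64 (mod 127).

64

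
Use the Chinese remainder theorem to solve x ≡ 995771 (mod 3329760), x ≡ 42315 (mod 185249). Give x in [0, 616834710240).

Write x = 995771 + 3329760·k. Then 3329760·k ≡ 42315 − 995771 ≡ 158038 (mod 185249).
Need 3329760⁻¹ mod 185249. Extended Euclid on (185249, 180527):
185249 = 1·180527 + 4722
180527 = 38·4722 + 1091
4722 = 4·1091 + 358
1091 = 3·358 + 17
358 = 21·17 + 1
17 = 17·1 + 0
Back-substitute:
1 = 358 − 21·17
1 = −21·1091 + 64·358
1 = 64·4722 − 277·1091
1 = −277·180527 + 10590·4722
1 = 10590·185249 − 10867·180527
3329760⁻¹ ≡ 174382 (mod 185249), so k ≡ 174382·158038 ≡ 44533 (mod 185249).
x = 995771 + 3329760·44533 = 148285197851.

148285197851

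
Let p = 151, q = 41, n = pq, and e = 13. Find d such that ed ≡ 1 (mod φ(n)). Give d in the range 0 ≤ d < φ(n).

φ(n) = (p−1)(q−1) = 150·40 = 6000.
Need d with 13·d ≡ 1 (mod 6000). Apply the extended Euclidean algorithm:
6000 = 461*13 + 7
13 = 1*7 + 6
7 = 1*6 + 1
6 = 6*1 + 0
Back-substitute:
1 = 7 − 6
1 = −13 + 2·7
1 = 2·6000 − 923·13
So 13·(-923) ≡ 1 (mod 6000), hence d ≡ -923 ≡ 5077 (mod 6000).

5077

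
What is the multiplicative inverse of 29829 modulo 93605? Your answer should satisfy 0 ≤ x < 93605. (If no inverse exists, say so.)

11479

gcd(93605, 29829) by repeated division:
93605 = 3·29829 + 4118
29829 = 7·4118 + 1003
4118 = 4·1003 + 106
1003 = 9·106 + 49
106 = 2·49 + 8
49 = 6·8 + 1
8 = 8·1 + 0
gcd = 1, so the inverse exists. Back-substitute:
1 = 49 − 6·8
1 = −6·106 + 13·49
1 = 13·1003 − 123·106
1 = −123·4118 + 505·1003
1 = 505·29829 − 3658·4118
1 = −3658·93605 + 11479·29829
So 29829·11479 ≡ 1 (mod 93605).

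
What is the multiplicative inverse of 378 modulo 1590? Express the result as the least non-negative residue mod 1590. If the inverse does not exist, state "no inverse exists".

Compute gcd(378, 1590):
1590 = 4×378 + 78
378 = 4×78 + 66
78 = 1×66 + 12
66 = 5×12 + 6
12 = 2×6 + 0
gcd(378, 1590) = 6 ≠ 1, so 378 has no multiplicative inverse modulo 1590.

no inverse exists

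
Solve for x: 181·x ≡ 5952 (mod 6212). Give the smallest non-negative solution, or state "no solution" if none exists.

First find gcd(181, 6212):
6212 = 34×181 + 58
181 = 3×58 + 7
58 = 8×7 + 2
7 = 3×2 + 1
2 = 2×1 + 0
gcd = 1, so a unique solution mod 6212 exists.
Back-substitute for the Bézout coefficients:
1 = 7 − 3·2
1 = −3·58 + 25·7
1 = 25·181 − 78·58
1 = −78·6212 + 2677·181
So 181·(2677) ≡ 1 (mod 6212), giving 181⁻¹ ≡ 2677.
x ≡ 181⁻¹·5952 ≡ 2677·5952 ≡ 5936 (mod 6212).

5936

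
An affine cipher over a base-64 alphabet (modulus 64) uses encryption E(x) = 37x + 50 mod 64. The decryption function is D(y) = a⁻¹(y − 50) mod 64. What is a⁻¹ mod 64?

45

gcd(64, 37) by repeated division:
64 = 1·37 + 27
37 = 1·27 + 10
27 = 2·10 + 7
10 = 1·7 + 3
7 = 2·3 + 1
3 = 3·1 + 0
gcd = 1, so the inverse exists. Back-substitute:
1 = 7 − 2·3
1 = −2·10 + 3·7
1 = 3·27 − 8·10
1 = −8·37 + 11·27
1 = 11·64 − 19·37
Hence 37⁻¹ ≡ -19 ≡ 45 (mod 64).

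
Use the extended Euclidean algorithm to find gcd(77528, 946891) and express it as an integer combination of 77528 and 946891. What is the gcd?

11

Repeated division:
946891 = 12×77528 + 16555
77528 = 4×16555 + 11308
16555 = 1×11308 + 5247
11308 = 2×5247 + 814
5247 = 6×814 + 363
814 = 2×363 + 88
363 = 4×88 + 11
88 = 8×11 + 0
gcd(77528, 946891) = 11.
Express as a combination:
11 = 363 − 4·88
11 = −4·814 + 9·363
11 = 9·5247 − 58·814
11 = −58·11308 + 125·5247
11 = 125·16555 − 183·11308
11 = −183·77528 + 857·16555
11 = 857·946891 − 10467·77528
So 11 = (857)·946891 + (-10467)·77528.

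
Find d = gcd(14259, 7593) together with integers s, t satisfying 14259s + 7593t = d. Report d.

Apply Euclid's algorithm to 14259 and 7593:
14259 = 1×7593 + 6666
7593 = 1×6666 + 927
6666 = 7×927 + 177
927 = 5×177 + 42
177 = 4×42 + 9
42 = 4×9 + 6
9 = 1×6 + 3
6 = 2×3 + 0
gcd(14259, 7593) = 3.
Working backward:
3 = 9 − 6
3 = −42 + 5·9
3 = 5·177 − 21·42
3 = −21·927 + 110·177
3 = 110·6666 − 791·927
3 = −791·7593 + 901·6666
3 = 901·14259 − 1692·7593
So 3 = (901)·14259 + (-1692)·7593.

3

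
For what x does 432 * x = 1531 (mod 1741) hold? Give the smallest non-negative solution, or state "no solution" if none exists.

First find gcd(432, 1741):
1741 = 4*432 + 13
432 = 33*13 + 3
13 = 4*3 + 1
3 = 3*1 + 0
gcd = 1, so a unique solution mod 1741 exists.
Back-substitute for the Bézout coefficients:
1 = 13 − 4·3
1 = −4·432 + 133·13
1 = 133·1741 − 536·432
So 432·(-536) ≡ 1 (mod 1741), giving 432⁻¹ ≡ 1205.
x ≡ 432⁻¹·1531 ≡ 1205·1531 ≡ 1136 (mod 1741).

1136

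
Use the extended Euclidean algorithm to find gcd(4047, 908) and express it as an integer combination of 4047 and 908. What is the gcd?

Apply Euclid's algorithm to 4047 and 908:
4047 = 4×908 + 415
908 = 2×415 + 78
415 = 5×78 + 25
78 = 3×25 + 3
25 = 8×3 + 1
3 = 3×1 + 0
gcd(4047, 908) = 1.
Working backward:
1 = 25 − 8·3
1 = −8·78 + 25·25
1 = 25·415 − 133·78
1 = −133·908 + 291·415
1 = 291·4047 − 1297·908
So 1 = (291)·4047 + (-1297)·908.

1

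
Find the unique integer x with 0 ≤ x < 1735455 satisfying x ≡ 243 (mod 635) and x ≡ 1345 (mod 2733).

Write x = 243 + 635·k. Then 635·k ≡ 1345 − 243 ≡ 1102 (mod 2733).
Need 635⁻¹ mod 2733. Extended Euclid on (2733, 635):
2733 = 4×635 + 193
635 = 3×193 + 56
193 = 3×56 + 25
56 = 2×25 + 6
25 = 4×6 + 1
6 = 6×1 + 0
Back-substitute:
1 = 25 − 4·6
1 = −4·56 + 9·25
1 = 9·193 − 31·56
1 = −31·635 + 102·193
1 = 102·2733 − 439·635
635⁻¹ ≡ 2294 (mod 2733), so k ≡ 2294·1102 ≡ 2696 (mod 2733).
x = 243 + 635·2696 = 1712203.

1712203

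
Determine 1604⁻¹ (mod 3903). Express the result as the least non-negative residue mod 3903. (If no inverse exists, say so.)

Run Euclid on (3903, 1604):
3903 = 2·1604 + 695
1604 = 2·695 + 214
695 = 3·214 + 53
214 = 4·53 + 2
53 = 26·2 + 1
2 = 2·1 + 0
Since gcd(1604, 3903) = 1, back-substitute to write 1 as a combination:
1 = 53 − 26·2
1 = −26·214 + 105·53
1 = 105·695 − 341·214
1 = −341·1604 + 787·695
1 = 787·3903 − 1915·1604
Thus 1604·(-1915) ≡ 1 (mod 3903); reducing, -1915 mod 3903 = 1988.

1988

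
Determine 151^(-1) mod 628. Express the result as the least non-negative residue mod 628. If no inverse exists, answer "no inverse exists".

183

Apply the Euclidean algorithm to 628 and 151:
628 = 4×151 + 24
151 = 6×24 + 7
24 = 3×7 + 3
7 = 2×3 + 1
3 = 3×1 + 0
The gcd is 1. Working backward:
1 = 7 − 2·3
1 = −2·24 + 7·7
1 = 7·151 − 44·24
1 = −44·628 + 183·151
So 151·183 ≡ 1 (mod 628).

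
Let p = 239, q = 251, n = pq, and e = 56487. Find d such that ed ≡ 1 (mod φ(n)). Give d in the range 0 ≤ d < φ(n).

15423

φ(n) = (p−1)(q−1) = 238·250 = 59500.
Need d with 56487·d ≡ 1 (mod 59500). Apply the extended Euclidean algorithm:
59500 = 1·56487 + 3013
56487 = 18·3013 + 2253
3013 = 1·2253 + 760
2253 = 2·760 + 733
760 = 1·733 + 27
733 = 27·27 + 4
27 = 6·4 + 3
4 = 1·3 + 1
3 = 3·1 + 0
Back-substitute:
1 = 4 − 3
1 = −27 + 7·4
1 = 7·733 − 190·27
1 = −190·760 + 197·733
1 = 197·2253 − 584·760
1 = −584·3013 + 781·2253
1 = 781·56487 − 14642·3013
1 = −14642·59500 + 15423·56487
So 56487·15423 ≡ 1 (mod 59500), hence d = 15423.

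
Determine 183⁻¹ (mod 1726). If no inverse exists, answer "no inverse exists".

415

Extended Euclidean algorithm:
1726 = 9·183 + 79
183 = 2·79 + 25
79 = 3·25 + 4
25 = 6·4 + 1
4 = 4·1 + 0
The gcd is 1. Working backward:
1 = 25 − 6·4
1 = −6·79 + 19·25
1 = 19·183 − 44·79
1 = −44·1726 + 415·183
So 183·415 ≡ 1 (mod 1726).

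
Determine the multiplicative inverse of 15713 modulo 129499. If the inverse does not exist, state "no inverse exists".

123425

Extended Euclidean algorithm:
129499 = 8×15713 + 3795
15713 = 4×3795 + 533
3795 = 7×533 + 64
533 = 8×64 + 21
64 = 3×21 + 1
21 = 21×1 + 0
The gcd is 1. Working backward:
1 = 64 − 3·21
1 = −3·533 + 25·64
1 = 25·3795 − 178·533
1 = −178·15713 + 737·3795
1 = 737·129499 − 6074·15713
So 15713·(-6074) ≡ 1 (mod 129499), and -6074 ≡ 123425 (mod 129499).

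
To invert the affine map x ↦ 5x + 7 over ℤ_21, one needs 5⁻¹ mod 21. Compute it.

17

gcd(21, 5) by repeated division:
21 = 4×5 + 1
5 = 5×1 + 0
Since gcd(5, 21) = 1, back-substitute to write 1 as a combination:
1 = 21 − 4·5
Thus 5·(-4) ≡ 1 (mod 21); reducing, -4 mod 21 = 17.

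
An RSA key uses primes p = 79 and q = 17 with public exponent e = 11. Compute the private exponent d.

227

φ(n) = (p−1)(q−1) = 78·16 = 1248.
Need d with 11·d ≡ 1 (mod 1248). Apply the extended Euclidean algorithm:
1248 = 113×11 + 5
11 = 2×5 + 1
5 = 5×1 + 0
Back-substitute:
1 = 11 − 2·5
1 = −2·1248 + 227·11
So 11·227 ≡ 1 (mod 1248), hence d = 227.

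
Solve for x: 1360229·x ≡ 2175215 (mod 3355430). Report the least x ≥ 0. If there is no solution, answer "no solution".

no solution

gcd(1360229, 3355430):
3355430 = 2·1360229 + 634972
1360229 = 2·634972 + 90285
634972 = 7·90285 + 2977
90285 = 30·2977 + 975
2977 = 3·975 + 52
975 = 18·52 + 39
52 = 1·39 + 13
39 = 3·13 + 0
gcd = 13, but 13 ∤ 2175215, so the congruence has no solution.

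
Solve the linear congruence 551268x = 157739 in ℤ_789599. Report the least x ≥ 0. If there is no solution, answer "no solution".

631984

First find gcd(551268, 789599):
789599 = 1×551268 + 238331
551268 = 2×238331 + 74606
238331 = 3×74606 + 14513
74606 = 5×14513 + 2041
14513 = 7×2041 + 226
2041 = 9×226 + 7
226 = 32×7 + 2
7 = 3×2 + 1
2 = 2×1 + 0
gcd = 1, so a unique solution mod 789599 exists.
Back-substitute for the Bézout coefficients:
1 = 7 − 3·2
1 = −3·226 + 97·7
1 = 97·2041 − 876·226
1 = −876·14513 + 6229·2041
1 = 6229·74606 − 32021·14513
1 = −32021·238331 + 102292·74606
1 = 102292·551268 − 236605·238331
1 = −236605·789599 + 338897·551268
So 551268·(338897) ≡ 1 (mod 789599), giving 551268⁻¹ ≡ 338897.
x ≡ 551268⁻¹·157739 ≡ 338897·157739 ≡ 631984 (mod 789599).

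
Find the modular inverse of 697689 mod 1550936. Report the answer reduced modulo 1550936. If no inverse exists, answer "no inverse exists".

48425

Extended Euclidean algorithm:
1550936 = 2×697689 + 155558
697689 = 4×155558 + 75457
155558 = 2×75457 + 4644
75457 = 16×4644 + 1153
4644 = 4×1153 + 32
1153 = 36×32 + 1
32 = 32×1 + 0
The gcd is 1. Working backward:
1 = 1153 − 36·32
1 = −36·4644 + 145·1153
1 = 145·75457 − 2356·4644
1 = −2356·155558 + 4857·75457
1 = 4857·697689 − 21784·155558
1 = −21784·1550936 + 48425·697689
So 697689·48425 ≡ 1 (mod 1550936).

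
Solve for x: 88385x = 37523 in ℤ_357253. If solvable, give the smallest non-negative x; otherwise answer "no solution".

First find gcd(88385, 357253):
357253 = 4*88385 + 3713
88385 = 23*3713 + 2986
3713 = 1*2986 + 727
2986 = 4*727 + 78
727 = 9*78 + 25
78 = 3*25 + 3
25 = 8*3 + 1
3 = 3*1 + 0
gcd = 1, so a unique solution mod 357253 exists.
Back-substitute for the Bézout coefficients:
1 = 25 − 8·3
1 = −8·78 + 25·25
1 = 25·727 − 233·78
1 = −233·2986 + 957·727
1 = 957·3713 − 1190·2986
1 = −1190·88385 + 28327·3713
1 = 28327·357253 − 114498·88385
So 88385·(-114498) ≡ 1 (mod 357253), giving 88385⁻¹ ≡ 242755.
x ≡ 88385⁻¹·37523 ≡ 242755·37523 ≡ 16124 (mod 357253).

16124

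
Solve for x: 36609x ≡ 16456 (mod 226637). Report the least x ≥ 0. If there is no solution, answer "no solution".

129808

First find gcd(36609, 226637):
226637 = 6*36609 + 6983
36609 = 5*6983 + 1694
6983 = 4*1694 + 207
1694 = 8*207 + 38
207 = 5*38 + 17
38 = 2*17 + 4
17 = 4*4 + 1
4 = 4*1 + 0
gcd = 1, so a unique solution mod 226637 exists.
Back-substitute for the Bézout coefficients:
1 = 17 − 4·4
1 = −4·38 + 9·17
1 = 9·207 − 49·38
1 = −49·1694 + 401·207
1 = 401·6983 − 1653·1694
1 = −1653·36609 + 8666·6983
1 = 8666·226637 − 53649·36609
So 36609·(-53649) ≡ 1 (mod 226637), giving 36609⁻¹ ≡ 172988.
x ≡ 36609⁻¹·16456 ≡ 172988·16456 ≡ 129808 (mod 226637).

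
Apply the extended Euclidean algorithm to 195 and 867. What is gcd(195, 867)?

3

Repeated division:
867 = 4*195 + 87
195 = 2*87 + 21
87 = 4*21 + 3
21 = 7*3 + 0
gcd(195, 867) = 3.
Express as a combination:
3 = 87 − 4·21
3 = −4·195 + 9·87
3 = 9·867 − 40·195
So 3 = (9)·867 + (-40)·195.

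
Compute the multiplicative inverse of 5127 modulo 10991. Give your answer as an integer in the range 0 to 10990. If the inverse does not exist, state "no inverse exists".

343

gcd(10991, 5127) by repeated division:
10991 = 2×5127 + 737
5127 = 6×737 + 705
737 = 1×705 + 32
705 = 22×32 + 1
32 = 32×1 + 0
gcd = 1, so the inverse exists. Back-substitute:
1 = 705 − 22·32
1 = −22·737 + 23·705
1 = 23·5127 − 160·737
1 = −160·10991 + 343·5127
So 5127·343 ≡ 1 (mod 10991).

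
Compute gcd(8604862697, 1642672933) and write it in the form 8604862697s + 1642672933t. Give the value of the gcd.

1

Repeated division:
8604862697 = 5*1642672933 + 391498032
1642672933 = 4*391498032 + 76680805
391498032 = 5*76680805 + 8094007
76680805 = 9*8094007 + 3834742
8094007 = 2*3834742 + 424523
3834742 = 9*424523 + 14035
424523 = 30*14035 + 3473
14035 = 4*3473 + 143
3473 = 24*143 + 41
143 = 3*41 + 20
41 = 2*20 + 1
20 = 20*1 + 0
gcd(8604862697, 1642672933) = 1.
Back-substituting:
1 = 41 − 2·20
1 = −2·143 + 7·41
1 = 7·3473 − 170·143
1 = −170·14035 + 687·3473
1 = 687·424523 − 20780·14035
1 = −20780·3834742 + 187707·424523
1 = 187707·8094007 − 396194·3834742
1 = −396194·76680805 + 3753453·8094007
1 = 3753453·391498032 − 19163459·76680805
1 = −19163459·1642672933 + 80407289·391498032
1 = 80407289·8604862697 − 421199904·1642672933
So 1 = (80407289)·8604862697 + (-421199904)·1642672933.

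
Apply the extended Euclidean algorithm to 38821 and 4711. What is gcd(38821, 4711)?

Repeated division:
38821 = 8×4711 + 1133
4711 = 4×1133 + 179
1133 = 6×179 + 59
179 = 3×59 + 2
59 = 29×2 + 1
2 = 2×1 + 0
gcd(38821, 4711) = 1.
Back-substituting:
1 = 59 − 29·2
1 = −29·179 + 88·59
1 = 88·1133 − 557·179
1 = −557·4711 + 2316·1133
1 = 2316·38821 − 19085·4711
So 1 = (2316)·38821 + (-19085)·4711.

1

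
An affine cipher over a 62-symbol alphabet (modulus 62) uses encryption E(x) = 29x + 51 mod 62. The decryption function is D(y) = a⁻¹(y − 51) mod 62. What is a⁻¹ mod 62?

15

gcd(62, 29) by repeated division:
62 = 2*29 + 4
29 = 7*4 + 1
4 = 4*1 + 0
Since gcd(29, 62) = 1, back-substitute to write 1 as a combination:
1 = 29 − 7·4
1 = −7·62 + 15·29
So 29·15 ≡ 1 (mod 62).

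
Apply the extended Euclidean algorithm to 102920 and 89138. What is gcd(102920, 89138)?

2

Euclidean algorithm:
102920 = 1*89138 + 13782
89138 = 6*13782 + 6446
13782 = 2*6446 + 890
6446 = 7*890 + 216
890 = 4*216 + 26
216 = 8*26 + 8
26 = 3*8 + 2
8 = 4*2 + 0
gcd(102920, 89138) = 2.
Working backward:
2 = 26 − 3·8
2 = −3·216 + 25·26
2 = 25·890 − 103·216
2 = −103·6446 + 746·890
2 = 746·13782 − 1595·6446
2 = −1595·89138 + 10316·13782
2 = 10316·102920 − 11911·89138
So 2 = (10316)·102920 + (-11911)·89138.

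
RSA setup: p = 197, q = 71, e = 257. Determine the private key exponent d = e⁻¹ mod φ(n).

φ(n) = (p−1)(q−1) = 196·70 = 13720.
Need d with 257·d ≡ 1 (mod 13720). Apply the extended Euclidean algorithm:
13720 = 53×257 + 99
257 = 2×99 + 59
99 = 1×59 + 40
59 = 1×40 + 19
40 = 2×19 + 2
19 = 9×2 + 1
2 = 2×1 + 0
Back-substitute:
1 = 19 − 9·2
1 = −9·40 + 19·19
1 = 19·59 − 28·40
1 = −28·99 + 47·59
1 = 47·257 − 122·99
1 = −122·13720 + 6513·257
So 257·6513 ≡ 1 (mod 13720), hence d = 6513.

6513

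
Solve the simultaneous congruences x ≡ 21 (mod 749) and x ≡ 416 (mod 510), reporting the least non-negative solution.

41216

Write x = 21 + 749·k. Then 749·k ≡ 416 − 21 ≡ 395 (mod 510).
Need 749⁻¹ mod 510. Extended Euclid on (510, 239):
510 = 2×239 + 32
239 = 7×32 + 15
32 = 2×15 + 2
15 = 7×2 + 1
2 = 2×1 + 0
Back-substitute:
1 = 15 − 7·2
1 = −7·32 + 15·15
1 = 15·239 − 112·32
1 = −112·510 + 239·239
749⁻¹ ≡ 239 (mod 510), so k ≡ 239·395 ≡ 55 (mod 510).
x = 21 + 749·55 = 41216.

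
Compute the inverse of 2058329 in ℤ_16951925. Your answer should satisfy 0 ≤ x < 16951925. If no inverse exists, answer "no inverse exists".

14554344

gcd(16951925, 2058329) by repeated division:
16951925 = 8·2058329 + 485293
2058329 = 4·485293 + 117157
485293 = 4·117157 + 16665
117157 = 7·16665 + 502
16665 = 33·502 + 99
502 = 5·99 + 7
99 = 14·7 + 1
7 = 7·1 + 0
Since gcd(2058329, 16951925) = 1, back-substitute to write 1 as a combination:
1 = 99 − 14·7
1 = −14·502 + 71·99
1 = 71·16665 − 2357·502
1 = −2357·117157 + 16570·16665
1 = 16570·485293 − 68637·117157
1 = −68637·2058329 + 291118·485293
1 = 291118·16951925 − 2397581·2058329
Thus 2058329·(-2397581) ≡ 1 (mod 16951925); reducing, -2397581 mod 16951925 = 14554344.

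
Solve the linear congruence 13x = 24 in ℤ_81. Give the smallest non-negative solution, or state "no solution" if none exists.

33

First find gcd(13, 81):
81 = 6*13 + 3
13 = 4*3 + 1
3 = 3*1 + 0
gcd = 1, so a unique solution mod 81 exists.
Back-substitute for the Bézout coefficients:
1 = 13 − 4·3
1 = −4·81 + 25·13
So 13·(25) ≡ 1 (mod 81), giving 13⁻¹ ≡ 25.
x ≡ 13⁻¹·24 ≡ 25·24 ≡ 33 (mod 81).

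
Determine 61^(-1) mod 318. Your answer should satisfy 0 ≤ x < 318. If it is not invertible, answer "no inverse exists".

gcd(318, 61) by repeated division:
318 = 5×61 + 13
61 = 4×13 + 9
13 = 1×9 + 4
9 = 2×4 + 1
4 = 4×1 + 0
The gcd is 1. Working backward:
1 = 9 − 2·4
1 = −2·13 + 3·9
1 = 3·61 − 14·13
1 = −14·318 + 73·61
So 61·73 ≡ 1 (mod 318).

73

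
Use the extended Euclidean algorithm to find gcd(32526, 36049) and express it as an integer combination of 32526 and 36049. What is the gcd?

13

Euclidean algorithm:
36049 = 1·32526 + 3523
32526 = 9·3523 + 819
3523 = 4·819 + 247
819 = 3·247 + 78
247 = 3·78 + 13
78 = 6·13 + 0
gcd(32526, 36049) = 13.
Back-substituting:
13 = 247 − 3·78
13 = −3·819 + 10·247
13 = 10·3523 − 43·819
13 = −43·32526 + 397·3523
13 = 397·36049 − 440·32526
So 13 = (397)·36049 + (-440)·32526.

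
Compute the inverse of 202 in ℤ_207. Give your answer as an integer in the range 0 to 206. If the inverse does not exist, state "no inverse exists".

124

Run Euclid on (207, 202):
207 = 1*202 + 5
202 = 40*5 + 2
5 = 2*2 + 1
2 = 2*1 + 0
The gcd is 1. Working backward:
1 = 5 − 2·2
1 = −2·202 + 81·5
1 = 81·207 − 83·202
Thus 202·(-83) ≡ 1 (mod 207); reducing, -83 mod 207 = 124.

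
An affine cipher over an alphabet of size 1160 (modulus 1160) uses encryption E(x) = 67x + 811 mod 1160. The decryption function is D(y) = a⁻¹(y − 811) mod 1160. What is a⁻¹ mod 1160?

Run Euclid on (1160, 67):
1160 = 17×67 + 21
67 = 3×21 + 4
21 = 5×4 + 1
4 = 4×1 + 0
The gcd is 1. Working backward:
1 = 21 − 5·4
1 = −5·67 + 16·21
1 = 16·1160 − 277·67
Thus 67·(-277) ≡ 1 (mod 1160); reducing, -277 mod 1160 = 883.

883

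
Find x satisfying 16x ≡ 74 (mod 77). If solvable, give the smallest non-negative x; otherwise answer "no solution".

72

First find gcd(16, 77):
77 = 4*16 + 13
16 = 1*13 + 3
13 = 4*3 + 1
3 = 3*1 + 0
gcd = 1, so a unique solution mod 77 exists.
Back-substitute for the Bézout coefficients:
1 = 13 − 4·3
1 = −4·16 + 5·13
1 = 5·77 − 24·16
So 16·(-24) ≡ 1 (mod 77), giving 16⁻¹ ≡ 53.
x ≡ 16⁻¹·74 ≡ 53·74 ≡ 72 (mod 77).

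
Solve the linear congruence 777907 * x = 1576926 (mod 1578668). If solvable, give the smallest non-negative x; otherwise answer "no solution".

First find gcd(777907, 1578668):
1578668 = 2·777907 + 22854
777907 = 34·22854 + 871
22854 = 26·871 + 208
871 = 4·208 + 39
208 = 5·39 + 13
39 = 3·13 + 0
gcd = 13 and 13 | 1576926, so solutions exist. Divide through by 13: 59839x ≡ 121302 (mod 121436).
Now find 59839⁻¹ mod 121436:
121436 = 2·59839 + 1758
59839 = 34·1758 + 67
1758 = 26·67 + 16
67 = 4·16 + 3
16 = 5·3 + 1
3 = 3·1 + 0
Back-substitute:
1 = 16 − 5·3
1 = −5·67 + 21·16
1 = 21·1758 − 551·67
1 = −551·59839 + 18755·1758
1 = 18755·121436 − 38061·59839
So 59839·(-38061) ≡ 1 (mod 121436), i.e. 59839⁻¹ ≡ 83375.
Then x ≡ 83375·121302 ≡ 121298 (mod 121436); the smallest non-negative solution is x = 121298.

121298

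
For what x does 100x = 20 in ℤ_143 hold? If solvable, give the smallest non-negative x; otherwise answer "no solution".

86

First find gcd(100, 143):
143 = 1×100 + 43
100 = 2×43 + 14
43 = 3×14 + 1
14 = 14×1 + 0
gcd = 1, so a unique solution mod 143 exists.
Back-substitute for the Bézout coefficients:
1 = 43 − 3·14
1 = −3·100 + 7·43
1 = 7·143 − 10·100
So 100·(-10) ≡ 1 (mod 143), giving 100⁻¹ ≡ 133.
x ≡ 100⁻¹·20 ≡ 133·20 ≡ 86 (mod 143).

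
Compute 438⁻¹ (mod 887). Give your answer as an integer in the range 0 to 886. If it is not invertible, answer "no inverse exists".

403

gcd(887, 438) by repeated division:
887 = 2×438 + 11
438 = 39×11 + 9
11 = 1×9 + 2
9 = 4×2 + 1
2 = 2×1 + 0
The gcd is 1. Working backward:
1 = 9 − 4·2
1 = −4·11 + 5·9
1 = 5·438 − 199·11
1 = −199·887 + 403·438
So 438·403 ≡ 1 (mod 887).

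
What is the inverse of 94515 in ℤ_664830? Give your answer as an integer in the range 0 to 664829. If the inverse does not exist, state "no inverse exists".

no inverse exists

Euclidean algorithm on 664830, 94515:
664830 = 7*94515 + 3225
94515 = 29*3225 + 990
3225 = 3*990 + 255
990 = 3*255 + 225
255 = 1*225 + 30
225 = 7*30 + 15
30 = 2*15 + 0
gcd(94515, 664830) = 15 ≠ 1, so 94515 has no multiplicative inverse modulo 664830.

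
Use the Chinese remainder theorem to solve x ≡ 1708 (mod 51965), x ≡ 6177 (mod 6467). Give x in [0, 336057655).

40638338

Write x = 1708 + 51965·k. Then 51965·k ≡ 6177 − 1708 ≡ 4469 (mod 6467).
Need 51965⁻¹ mod 6467. Extended Euclid on (6467, 229):
6467 = 28*229 + 55
229 = 4*55 + 9
55 = 6*9 + 1
9 = 9*1 + 0
Back-substitute:
1 = 55 − 6·9
1 = −6·229 + 25·55
1 = 25·6467 − 706·229
51965⁻¹ ≡ 5761 (mod 6467), so k ≡ 5761·4469 ≡ 782 (mod 6467).
x = 1708 + 51965·782 = 40638338.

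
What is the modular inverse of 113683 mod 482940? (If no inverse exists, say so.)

100447

Apply the Euclidean algorithm to 482940 and 113683:
482940 = 4·113683 + 28208
113683 = 4·28208 + 851
28208 = 33·851 + 125
851 = 6·125 + 101
125 = 1·101 + 24
101 = 4·24 + 5
24 = 4·5 + 4
5 = 1·4 + 1
4 = 4·1 + 0
Since gcd(113683, 482940) = 1, back-substitute to write 1 as a combination:
1 = 5 − 4
1 = −24 + 5·5
1 = 5·101 − 21·24
1 = −21·125 + 26·101
1 = 26·851 − 177·125
1 = −177·28208 + 5867·851
1 = 5867·113683 − 23645·28208
1 = −23645·482940 + 100447·113683
So 113683·100447 ≡ 1 (mod 482940).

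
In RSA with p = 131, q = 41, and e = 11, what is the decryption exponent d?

1891

φ(n) = (p−1)(q−1) = 130·40 = 5200.
Need d with 11·d ≡ 1 (mod 5200). Apply the extended Euclidean algorithm:
5200 = 472*11 + 8
11 = 1*8 + 3
8 = 2*3 + 2
3 = 1*2 + 1
2 = 2*1 + 0
Back-substitute:
1 = 3 − 2
1 = −8 + 3·3
1 = 3·11 − 4·8
1 = −4·5200 + 1891·11
So 11·1891 ≡ 1 (mod 5200), hence d = 1891.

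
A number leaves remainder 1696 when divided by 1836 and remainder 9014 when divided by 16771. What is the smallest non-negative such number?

Write x = 1696 + 1836·k. Then 1836·k ≡ 9014 − 1696 ≡ 7318 (mod 16771).
Need 1836⁻¹ mod 16771. Extended Euclid on (16771, 1836):
16771 = 9×1836 + 247
1836 = 7×247 + 107
247 = 2×107 + 33
107 = 3×33 + 8
33 = 4×8 + 1
8 = 8×1 + 0
Back-substitute:
1 = 33 − 4·8
1 = −4·107 + 13·33
1 = 13·247 − 30·107
1 = −30·1836 + 223·247
1 = 223·16771 − 2037·1836
1836⁻¹ ≡ 14734 (mod 16771), so k ≡ 14734·7318 ≡ 2653 (mod 16771).
x = 1696 + 1836·2653 = 4872604.

4872604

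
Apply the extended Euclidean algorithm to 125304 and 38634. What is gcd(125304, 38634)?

Euclidean algorithm:
125304 = 3*38634 + 9402
38634 = 4*9402 + 1026
9402 = 9*1026 + 168
1026 = 6*168 + 18
168 = 9*18 + 6
18 = 3*6 + 0
gcd(125304, 38634) = 6.
Working backward:
6 = 168 − 9·18
6 = −9·1026 + 55·168
6 = 55·9402 − 504·1026
6 = −504·38634 + 2071·9402
6 = 2071·125304 − 6717·38634
So 6 = (2071)·125304 + (-6717)·38634.

6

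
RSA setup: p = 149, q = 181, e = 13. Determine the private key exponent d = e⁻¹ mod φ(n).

8197

φ(n) = (p−1)(q−1) = 148·180 = 26640.
Need d with 13·d ≡ 1 (mod 26640). Apply the extended Euclidean algorithm:
26640 = 2049×13 + 3
13 = 4×3 + 1
3 = 3×1 + 0
Back-substitute:
1 = 13 − 4·3
1 = −4·26640 + 8197·13
So 13·8197 ≡ 1 (mod 26640), hence d = 8197.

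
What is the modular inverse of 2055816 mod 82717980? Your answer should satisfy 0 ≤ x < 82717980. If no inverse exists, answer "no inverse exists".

Euclidean algorithm on 82717980, 2055816:
82717980 = 40*2055816 + 485340
2055816 = 4*485340 + 114456
485340 = 4*114456 + 27516
114456 = 4*27516 + 4392
27516 = 6*4392 + 1164
4392 = 3*1164 + 900
1164 = 1*900 + 264
900 = 3*264 + 108
264 = 2*108 + 48
108 = 2*48 + 12
48 = 4*12 + 0
The gcd is 12, not 1, hence no inverse exists.

no inverse exists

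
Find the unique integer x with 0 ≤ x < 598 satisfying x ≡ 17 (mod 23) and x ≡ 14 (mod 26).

40

Write x = 17 + 23·k. Then 23·k ≡ 14 − 17 ≡ 23 (mod 26).
Need 23⁻¹ mod 26. Extended Euclid on (26, 23):
26 = 1*23 + 3
23 = 7*3 + 2
3 = 1*2 + 1
2 = 2*1 + 0
Back-substitute:
1 = 3 − 2
1 = −23 + 8·3
1 = 8·26 − 9·23
23⁻¹ ≡ 17 (mod 26), so k ≡ 17·23 ≡ 1 (mod 26).
x = 17 + 23·1 = 40.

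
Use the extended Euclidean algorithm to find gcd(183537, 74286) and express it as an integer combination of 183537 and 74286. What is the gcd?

9

Repeated division:
183537 = 2*74286 + 34965
74286 = 2*34965 + 4356
34965 = 8*4356 + 117
4356 = 37*117 + 27
117 = 4*27 + 9
27 = 3*9 + 0
gcd(183537, 74286) = 9.
Working backward:
9 = 117 − 4·27
9 = −4·4356 + 149·117
9 = 149·34965 − 1196·4356
9 = −1196·74286 + 2541·34965
9 = 2541·183537 − 6278·74286
So 9 = (2541)·183537 + (-6278)·74286.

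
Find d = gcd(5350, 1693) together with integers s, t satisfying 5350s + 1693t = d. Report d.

Repeated division:
5350 = 3*1693 + 271
1693 = 6*271 + 67
271 = 4*67 + 3
67 = 22*3 + 1
3 = 3*1 + 0
gcd(5350, 1693) = 1.
Express as a combination:
1 = 67 − 22·3
1 = −22·271 + 89·67
1 = 89·1693 − 556·271
1 = −556·5350 + 1757·1693
So 1 = (-556)·5350 + (1757)·1693.

1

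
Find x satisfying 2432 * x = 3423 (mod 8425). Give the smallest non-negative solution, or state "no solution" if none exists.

864

First find gcd(2432, 8425):
8425 = 3×2432 + 1129
2432 = 2×1129 + 174
1129 = 6×174 + 85
174 = 2×85 + 4
85 = 21×4 + 1
4 = 4×1 + 0
gcd = 1, so a unique solution mod 8425 exists.
Back-substitute for the Bézout coefficients:
1 = 85 − 21·4
1 = −21·174 + 43·85
1 = 43·1129 − 279·174
1 = −279·2432 + 601·1129
1 = 601·8425 − 2082·2432
So 2432·(-2082) ≡ 1 (mod 8425), giving 2432⁻¹ ≡ 6343.
x ≡ 2432⁻¹·3423 ≡ 6343·3423 ≡ 864 (mod 8425).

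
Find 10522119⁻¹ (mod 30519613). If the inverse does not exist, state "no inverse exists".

20483902

Run Euclid on (30519613, 10522119):
30519613 = 2×10522119 + 9475375
10522119 = 1×9475375 + 1046744
9475375 = 9×1046744 + 54679
1046744 = 19×54679 + 7843
54679 = 6×7843 + 7621
7843 = 1×7621 + 222
7621 = 34×222 + 73
222 = 3×73 + 3
73 = 24×3 + 1
3 = 3×1 + 0
Since gcd(10522119, 30519613) = 1, back-substitute to write 1 as a combination:
1 = 73 − 24·3
1 = −24·222 + 73·73
1 = 73·7621 − 2506·222
1 = −2506·7843 + 2579·7621
1 = 2579·54679 − 17980·7843
1 = −17980·1046744 + 344199·54679
1 = 344199·9475375 − 3115771·1046744
1 = −3115771·10522119 + 3459970·9475375
1 = 3459970·30519613 − 10035711·10522119
Thus 10522119·(-10035711) ≡ 1 (mod 30519613); reducing, -10035711 mod 30519613 = 20483902.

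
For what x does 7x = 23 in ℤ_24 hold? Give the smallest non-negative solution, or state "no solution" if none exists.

First find gcd(7, 24):
24 = 3×7 + 3
7 = 2×3 + 1
3 = 3×1 + 0
gcd = 1, so a unique solution mod 24 exists.
Back-substitute for the Bézout coefficients:
1 = 7 − 2·3
1 = −2·24 + 7·7
So 7·(7) ≡ 1 (mod 24), giving 7⁻¹ ≡ 7.
x ≡ 7⁻¹·23 ≡ 7·23 ≡ 17 (mod 24).

17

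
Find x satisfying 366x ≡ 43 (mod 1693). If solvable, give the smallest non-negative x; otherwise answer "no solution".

First find gcd(366, 1693):
1693 = 4·366 + 229
366 = 1·229 + 137
229 = 1·137 + 92
137 = 1·92 + 45
92 = 2·45 + 2
45 = 22·2 + 1
2 = 2·1 + 0
gcd = 1, so a unique solution mod 1693 exists.
Back-substitute for the Bézout coefficients:
1 = 45 − 22·2
1 = −22·92 + 45·45
1 = 45·137 − 67·92
1 = −67·229 + 112·137
1 = 112·366 − 179·229
1 = −179·1693 + 828·366
So 366·(828) ≡ 1 (mod 1693), giving 366⁻¹ ≡ 828.
x ≡ 366⁻¹·43 ≡ 828·43 ≡ 51 (mod 1693).

51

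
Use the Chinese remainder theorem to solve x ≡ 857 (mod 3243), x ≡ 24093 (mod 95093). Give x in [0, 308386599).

Write x = 857 + 3243·k. Then 3243·k ≡ 24093 − 857 ≡ 23236 (mod 95093).
Need 3243⁻¹ mod 95093. Extended Euclid on (95093, 3243):
95093 = 29*3243 + 1046
3243 = 3*1046 + 105
1046 = 9*105 + 101
105 = 1*101 + 4
101 = 25*4 + 1
4 = 4*1 + 0
Back-substitute:
1 = 101 − 25·4
1 = −25·105 + 26·101
1 = 26·1046 − 259·105
1 = −259·3243 + 803·1046
1 = 803·95093 − 23546·3243
3243⁻¹ ≡ 71547 (mod 95093), so k ≡ 71547·23236 ≡ 50266 (mod 95093).
x = 857 + 3243·50266 = 163013495.

163013495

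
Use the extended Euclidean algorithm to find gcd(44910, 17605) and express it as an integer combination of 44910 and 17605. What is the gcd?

Repeated division:
44910 = 2·17605 + 9700
17605 = 1·9700 + 7905
9700 = 1·7905 + 1795
7905 = 4·1795 + 725
1795 = 2·725 + 345
725 = 2·345 + 35
345 = 9·35 + 30
35 = 1·30 + 5
30 = 6·5 + 0
gcd(44910, 17605) = 5.
Working backward:
5 = 35 − 30
5 = −345 + 10·35
5 = 10·725 − 21·345
5 = −21·1795 + 52·725
5 = 52·7905 − 229·1795
5 = −229·9700 + 281·7905
5 = 281·17605 − 510·9700
5 = −510·44910 + 1301·17605
So 5 = (-510)·44910 + (1301)·17605.

5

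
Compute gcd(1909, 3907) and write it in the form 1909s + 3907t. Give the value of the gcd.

Euclidean algorithm:
3907 = 2·1909 + 89
1909 = 21·89 + 40
89 = 2·40 + 9
40 = 4·9 + 4
9 = 2·4 + 1
4 = 4·1 + 0
gcd(1909, 3907) = 1.
Express as a combination:
1 = 9 − 2·4
1 = −2·40 + 9·9
1 = 9·89 − 20·40
1 = −20·1909 + 429·89
1 = 429·3907 − 878·1909
So 1 = (429)·3907 + (-878)·1909.

1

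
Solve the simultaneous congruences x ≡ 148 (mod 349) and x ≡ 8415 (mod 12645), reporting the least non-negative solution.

Write x = 148 + 349·k. Then 349·k ≡ 8415 − 148 ≡ 8267 (mod 12645).
Need 349⁻¹ mod 12645. Extended Euclid on (12645, 349):
12645 = 36*349 + 81
349 = 4*81 + 25
81 = 3*25 + 6
25 = 4*6 + 1
6 = 6*1 + 0
Back-substitute:
1 = 25 − 4·6
1 = −4·81 + 13·25
1 = 13·349 − 56·81
1 = −56·12645 + 2029·349
349⁻¹ ≡ 2029 (mod 12645), so k ≡ 2029·8267 ≡ 6473 (mod 12645).
x = 148 + 349·6473 = 2259225.

2259225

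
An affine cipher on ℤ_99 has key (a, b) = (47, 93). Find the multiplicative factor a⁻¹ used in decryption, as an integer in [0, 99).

59

gcd(99, 47) by repeated division:
99 = 2×47 + 5
47 = 9×5 + 2
5 = 2×2 + 1
2 = 2×1 + 0
Since gcd(47, 99) = 1, back-substitute to write 1 as a combination:
1 = 5 − 2·2
1 = −2·47 + 19·5
1 = 19·99 − 40·47
Hence 47⁻¹ ≡ -40 ≡ 59 (mod 99).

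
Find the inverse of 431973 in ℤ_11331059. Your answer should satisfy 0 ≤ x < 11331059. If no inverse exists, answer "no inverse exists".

Run Euclid on (11331059, 431973):
11331059 = 26×431973 + 99761
431973 = 4×99761 + 32929
99761 = 3×32929 + 974
32929 = 33×974 + 787
974 = 1×787 + 187
787 = 4×187 + 39
187 = 4×39 + 31
39 = 1×31 + 8
31 = 3×8 + 7
8 = 1×7 + 1
7 = 7×1 + 0
The gcd is 1. Working backward:
1 = 8 − 7
1 = −31 + 4·8
1 = 4·39 − 5·31
1 = −5·187 + 24·39
1 = 24·787 − 101·187
1 = −101·974 + 125·787
1 = 125·32929 − 4226·974
1 = −4226·99761 + 12803·32929
1 = 12803·431973 − 55438·99761
1 = −55438·11331059 + 1454191·431973
So 431973·1454191 ≡ 1 (mod 11331059).

1454191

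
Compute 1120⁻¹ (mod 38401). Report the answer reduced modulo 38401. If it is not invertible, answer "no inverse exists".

Apply the Euclidean algorithm to 38401 and 1120:
38401 = 34×1120 + 321
1120 = 3×321 + 157
321 = 2×157 + 7
157 = 22×7 + 3
7 = 2×3 + 1
3 = 3×1 + 0
Since gcd(1120, 38401) = 1, back-substitute to write 1 as a combination:
1 = 7 − 2·3
1 = −2·157 + 45·7
1 = 45·321 − 92·157
1 = −92·1120 + 321·321
1 = 321·38401 − 11006·1120
Thus 1120·(-11006) ≡ 1 (mod 38401); reducing, -11006 mod 38401 = 27395.

27395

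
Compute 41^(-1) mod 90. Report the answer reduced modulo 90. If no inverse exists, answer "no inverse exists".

gcd(90, 41) by repeated division:
90 = 2×41 + 8
41 = 5×8 + 1
8 = 8×1 + 0
The gcd is 1. Working backward:
1 = 41 − 5·8
1 = −5·90 + 11·41
So 41·11 ≡ 1 (mod 90).

11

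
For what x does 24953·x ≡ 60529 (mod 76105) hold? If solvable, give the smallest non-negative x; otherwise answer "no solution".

First find gcd(24953, 76105):
76105 = 3×24953 + 1246
24953 = 20×1246 + 33
1246 = 37×33 + 25
33 = 1×25 + 8
25 = 3×8 + 1
8 = 8×1 + 0
gcd = 1, so a unique solution mod 76105 exists.
Back-substitute for the Bézout coefficients:
1 = 25 − 3·8
1 = −3·33 + 4·25
1 = 4·1246 − 151·33
1 = −151·24953 + 3024·1246
1 = 3024·76105 − 9223·24953
So 24953·(-9223) ≡ 1 (mod 76105), giving 24953⁻¹ ≡ 66882.
x ≡ 24953⁻¹·60529 ≡ 66882·60529 ≡ 47313 (mod 76105).

47313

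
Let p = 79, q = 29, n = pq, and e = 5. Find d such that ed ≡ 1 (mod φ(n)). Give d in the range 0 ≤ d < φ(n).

φ(n) = (p−1)(q−1) = 78·28 = 2184.
Need d with 5·d ≡ 1 (mod 2184). Apply the extended Euclidean algorithm:
2184 = 436*5 + 4
5 = 1*4 + 1
4 = 4*1 + 0
Back-substitute:
1 = 5 − 4
1 = −2184 + 437·5
So 5·437 ≡ 1 (mod 2184), hence d = 437.

437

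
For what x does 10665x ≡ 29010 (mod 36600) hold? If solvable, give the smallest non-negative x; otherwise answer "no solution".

First find gcd(10665, 36600):
36600 = 3*10665 + 4605
10665 = 2*4605 + 1455
4605 = 3*1455 + 240
1455 = 6*240 + 15
240 = 16*15 + 0
gcd = 15 and 15 | 29010, so solutions exist. Divide through by 15: 711x ≡ 1934 (mod 2440).
Now find 711⁻¹ mod 2440:
2440 = 3·711 + 307
711 = 2·307 + 97
307 = 3·97 + 16
97 = 6·16 + 1
16 = 16·1 + 0
Back-substitute:
1 = 97 − 6·16
1 = −6·307 + 19·97
1 = 19·711 − 44·307
1 = −44·2440 + 151·711
So 711⁻¹ ≡ 151 (mod 2440).
Then x ≡ 151·1934 ≡ 1674 (mod 2440); the smallest non-negative solution is x = 1674.

1674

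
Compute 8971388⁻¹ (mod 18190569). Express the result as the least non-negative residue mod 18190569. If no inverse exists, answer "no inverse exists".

5990651

Apply the Euclidean algorithm to 18190569 and 8971388:
18190569 = 2*8971388 + 247793
8971388 = 36*247793 + 50840
247793 = 4*50840 + 44433
50840 = 1*44433 + 6407
44433 = 6*6407 + 5991
6407 = 1*5991 + 416
5991 = 14*416 + 167
416 = 2*167 + 82
167 = 2*82 + 3
82 = 27*3 + 1
3 = 3*1 + 0
gcd = 1, so the inverse exists. Back-substitute:
1 = 82 − 27·3
1 = −27·167 + 55·82
1 = 55·416 − 137·167
1 = −137·5991 + 1973·416
1 = 1973·6407 − 2110·5991
1 = −2110·44433 + 14633·6407
1 = 14633·50840 − 16743·44433
1 = −16743·247793 + 81605·50840
1 = 81605·8971388 − 2954523·247793
1 = −2954523·18190569 + 5990651·8971388
So 8971388·5990651 ≡ 1 (mod 18190569).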